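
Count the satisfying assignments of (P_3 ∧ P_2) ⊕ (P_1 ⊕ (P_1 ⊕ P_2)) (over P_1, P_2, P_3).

2

P_1 | P_2 | P_3 | φ
--- | --- | --- | -
 F  |  F  |  F  | F
 F  |  F  |  T  | F
 F  |  T  |  F  | T
 F  |  T  |  T  | F
 T  |  F  |  F  | F
 T  |  F  |  T  | F
 T  |  T  |  F  | T
 T  |  T  |  T  | F
The formula is true on 2 of the 8 rows.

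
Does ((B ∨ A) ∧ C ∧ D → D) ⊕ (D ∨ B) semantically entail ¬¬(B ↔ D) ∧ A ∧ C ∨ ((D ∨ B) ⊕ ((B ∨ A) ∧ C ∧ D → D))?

A | B | C | D || φ | ψ
F | F | F | F || T | T
F | F | F | T || F | F
F | F | T | F || T | T
F | F | T | T || F | F
F | T | F | F || F | F
F | T | F | T || F | F
F | T | T | F || F | F
F | T | T | T || F | F
T | F | F | F || T | T
T | F | F | T || F | F
T | F | T | F || T | T
T | F | T | T || F | F
T | T | F | F || F | F
T | T | F | T || F | F
T | T | T | F || F | F
T | T | T | T || F | T
In every row where φ is true, ψ is also true, so φ ⊨ ψ.

yes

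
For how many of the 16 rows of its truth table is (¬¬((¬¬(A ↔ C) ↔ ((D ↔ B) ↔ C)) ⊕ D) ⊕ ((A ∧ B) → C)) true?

6

A | B | C | D || φ
0 | 0 | 0 | 0 || 1
0 | 0 | 0 | 1 || 1
0 | 0 | 1 | 0 || 1
0 | 0 | 1 | 1 || 1
0 | 1 | 0 | 0 || 0
0 | 1 | 0 | 1 || 0
0 | 1 | 1 | 0 || 0
0 | 1 | 1 | 1 || 0
1 | 0 | 0 | 0 || 0
1 | 0 | 0 | 1 || 0
1 | 0 | 1 | 0 || 0
1 | 0 | 1 | 1 || 0
1 | 1 | 0 | 0 || 0
1 | 1 | 0 | 1 || 0
1 | 1 | 1 | 0 || 1
1 | 1 | 1 | 1 || 1
The formula is true on 6 of the 16 rows.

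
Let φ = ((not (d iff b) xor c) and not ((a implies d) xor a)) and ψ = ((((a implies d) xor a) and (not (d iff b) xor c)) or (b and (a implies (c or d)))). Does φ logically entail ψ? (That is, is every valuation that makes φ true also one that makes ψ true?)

a  b  c  d  |  φ  ψ
F  F  F  F  |  F  F
F  F  F  T  |  F  T
F  F  T  F  |  F  T
F  F  T  T  |  F  F
F  T  F  F  |  F  T
F  T  F  T  |  F  T
F  T  T  F  |  F  T
F  T  T  T  |  F  T
T  F  F  F  |  F  F
T  F  F  T  |  T  F
T  F  T  F  |  F  T
T  F  T  T  |  F  F
T  T  F  F  |  F  T
T  T  F  T  |  F  T
T  T  T  F  |  F  T
T  T  T  T  |  T  T
At a=T, b=F, c=F, d=T we have φ true but ψ false, so φ does not entail ψ.

no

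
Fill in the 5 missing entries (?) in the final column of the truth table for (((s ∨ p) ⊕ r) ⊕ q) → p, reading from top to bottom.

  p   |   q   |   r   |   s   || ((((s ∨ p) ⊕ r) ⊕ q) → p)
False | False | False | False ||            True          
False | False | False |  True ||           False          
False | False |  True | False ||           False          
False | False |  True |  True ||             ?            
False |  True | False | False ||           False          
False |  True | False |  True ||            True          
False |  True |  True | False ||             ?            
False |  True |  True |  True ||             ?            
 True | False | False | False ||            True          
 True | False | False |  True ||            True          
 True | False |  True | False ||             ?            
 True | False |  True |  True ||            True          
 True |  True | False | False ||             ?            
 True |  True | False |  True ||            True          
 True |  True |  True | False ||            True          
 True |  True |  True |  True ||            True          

True, True, False, True, True

Row p=False, q=False, r=True, s=True: (((s ∨ p) ⊕ r) ⊕ q) = False, so ((((s ∨ p) ⊕ r) ⊕ q) → p) = True.
Row p=False, q=True, r=True, s=False: (((s ∨ p) ⊕ r) ⊕ q) = False, so ((((s ∨ p) ⊕ r) ⊕ q) → p) = True.
Row p=False, q=True, r=True, s=True: (((s ∨ p) ⊕ r) ⊕ q) = True, so ((((s ∨ p) ⊕ r) ⊕ q) → p) = False.
Row p=True, q=False, r=True, s=False: (((s ∨ p) ⊕ r) ⊕ q) = False, so ((((s ∨ p) ⊕ r) ⊕ q) → p) = True.
Row p=True, q=True, r=False, s=False: (((s ∨ p) ⊕ r) ⊕ q) = False, so ((((s ∨ p) ⊕ r) ⊕ q) → p) = True.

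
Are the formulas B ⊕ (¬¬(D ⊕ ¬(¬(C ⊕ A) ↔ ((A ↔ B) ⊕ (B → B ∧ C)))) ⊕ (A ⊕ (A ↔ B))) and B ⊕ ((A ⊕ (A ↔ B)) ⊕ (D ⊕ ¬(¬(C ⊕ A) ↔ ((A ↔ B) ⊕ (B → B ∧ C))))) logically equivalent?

equivalent

A | B | C | D | φ | ψ
- | - | - | - | - | -
T | T | T | T | T | T
T | T | T | F | F | F
T | T | F | T | T | T
T | T | F | F | F | F
T | F | T | T | F | F
T | F | T | F | T | T
T | F | F | T | T | T
T | F | F | F | F | F
F | T | T | T | T | T
F | T | T | F | F | F
F | T | F | T | T | T
F | T | F | F | F | F
F | F | T | T | F | F
F | F | T | F | T | T
F | F | F | T | T | T
F | F | F | F | F | F
The columns for φ and ψ agree on every row, so they are logically equivalent.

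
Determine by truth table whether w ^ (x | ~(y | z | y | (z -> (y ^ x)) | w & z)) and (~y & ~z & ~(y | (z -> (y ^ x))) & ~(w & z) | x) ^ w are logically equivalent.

equivalent

x  y  z  w  |  φ  ψ
F  F  F  F  |  F  F
F  F  F  T  |  T  T
F  F  T  F  |  F  F
F  F  T  T  |  T  T
F  T  F  F  |  F  F
F  T  F  T  |  T  T
F  T  T  F  |  F  F
F  T  T  T  |  T  T
T  F  F  F  |  T  T
T  F  F  T  |  F  F
T  F  T  F  |  T  T
T  F  T  T  |  F  F
T  T  F  F  |  T  T
T  T  F  T  |  F  F
T  T  T  F  |  T  T
T  T  T  T  |  F  F
The columns for φ and ψ agree on every row, so they are logically equivalent.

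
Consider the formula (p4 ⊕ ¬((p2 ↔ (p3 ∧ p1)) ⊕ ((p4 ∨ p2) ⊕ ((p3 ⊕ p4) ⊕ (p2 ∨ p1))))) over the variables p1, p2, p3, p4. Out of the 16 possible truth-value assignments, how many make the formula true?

10

p1 | p2 | p3 | p4 | φ
-- | -- | -- | -- | -
F  | F  | F  | F  | F
F  | F  | F  | T  | T
F  | F  | T  | F  | T
F  | F  | T  | T  | F
F  | T  | F  | F  | T
F  | T  | F  | T  | T
F  | T  | T  | F  | F
F  | T  | T  | T  | F
T  | F  | F  | F  | T
T  | F  | F  | T  | F
T  | F  | T  | F  | T
T  | F  | T  | T  | F
T  | T  | F  | F  | T
T  | T  | F  | T  | T
T  | T  | T  | F  | T
T  | T  | T  | T  | T
The formula is true on 10 of the 16 rows.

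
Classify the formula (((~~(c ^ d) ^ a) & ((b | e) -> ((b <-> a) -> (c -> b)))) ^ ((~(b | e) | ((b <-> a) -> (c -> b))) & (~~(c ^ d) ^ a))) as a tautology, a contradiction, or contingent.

a | b | c | d | e | φ
- | - | - | - | - | -
T | T | T | T | T | F
T | T | T | T | F | F
T | T | T | F | T | F
T | T | T | F | F | F
T | T | F | T | T | F
T | T | F | T | F | F
T | T | F | F | T | F
T | T | F | F | F | F
T | F | T | T | T | F
T | F | T | T | F | F
T | F | T | F | T | F
T | F | T | F | F | F
T | F | F | T | T | F
T | F | F | T | F | F
T | F | F | F | T | F
T | F | F | F | F | F
F | T | T | T | T | F
F | T | T | T | F | F
F | T | T | F | T | F
F | T | T | F | F | F
F | T | F | T | T | F
F | T | F | T | F | F
F | T | F | F | T | F
F | T | F | F | F | F
F | F | T | T | T | F
F | F | T | T | F | F
F | F | T | F | T | F
F | F | T | F | F | F
F | F | F | T | T | F
F | F | F | T | F | F
F | F | F | F | T | F
F | F | F | F | F | F
Every row is F, so the formula is a contradiction.

contradiction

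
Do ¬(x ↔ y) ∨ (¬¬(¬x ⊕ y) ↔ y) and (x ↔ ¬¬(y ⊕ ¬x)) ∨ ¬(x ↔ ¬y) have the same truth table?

not equivalent

x | y || φ | ψ
1 | 1 || 1 | 1
1 | 0 || 1 | 0
0 | 1 || 1 | 1
0 | 0 || 0 | 1
The columns differ at x=1, y=0 (φ=1, ψ=0), so they are not equivalent.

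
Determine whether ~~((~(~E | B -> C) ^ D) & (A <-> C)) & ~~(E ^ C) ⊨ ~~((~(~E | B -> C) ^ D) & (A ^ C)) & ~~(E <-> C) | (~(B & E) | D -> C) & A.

no

A | B | C | D | E || φ | ψ
0 | 0 | 0 | 0 | 0 || 0 | 0
0 | 0 | 0 | 0 | 1 || 0 | 0
0 | 0 | 0 | 1 | 0 || 0 | 0
0 | 0 | 0 | 1 | 1 || 1 | 0
0 | 0 | 1 | 0 | 0 || 0 | 0
0 | 0 | 1 | 0 | 1 || 0 | 0
0 | 0 | 1 | 1 | 0 || 0 | 0
0 | 0 | 1 | 1 | 1 || 0 | 1
0 | 1 | 0 | 0 | 0 || 0 | 0
0 | 1 | 0 | 0 | 1 || 1 | 0
0 | 1 | 0 | 1 | 0 || 0 | 0
0 | 1 | 0 | 1 | 1 || 0 | 0
0 | 1 | 1 | 0 | 0 || 0 | 0
0 | 1 | 1 | 0 | 1 || 0 | 0
0 | 1 | 1 | 1 | 0 || 0 | 0
0 | 1 | 1 | 1 | 1 || 0 | 1
1 | 0 | 0 | 0 | 0 || 0 | 1
1 | 0 | 0 | 0 | 1 || 0 | 0
1 | 0 | 0 | 1 | 0 || 0 | 0
1 | 0 | 0 | 1 | 1 || 0 | 0
1 | 0 | 1 | 0 | 0 || 0 | 1
1 | 0 | 1 | 0 | 1 || 0 | 1
1 | 0 | 1 | 1 | 0 || 1 | 1
1 | 0 | 1 | 1 | 1 || 0 | 1
1 | 1 | 0 | 0 | 0 || 0 | 1
1 | 1 | 0 | 0 | 1 || 0 | 1
1 | 1 | 0 | 1 | 0 || 0 | 0
1 | 1 | 0 | 1 | 1 || 0 | 0
1 | 1 | 1 | 0 | 0 || 0 | 1
1 | 1 | 1 | 0 | 1 || 0 | 1
1 | 1 | 1 | 1 | 0 || 1 | 1
1 | 1 | 1 | 1 | 1 || 0 | 1
At A=0, B=0, C=0, D=1, E=1 we have φ true but ψ false, so φ does not entail ψ.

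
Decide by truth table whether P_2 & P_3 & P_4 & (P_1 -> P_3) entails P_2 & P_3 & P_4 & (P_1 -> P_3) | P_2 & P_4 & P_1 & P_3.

P_1 | P_2 | P_3 | P_4 | φ | ψ
--- | --- | --- | --- | - | -
 T  |  T  |  T  |  T  | T | T
 T  |  T  |  T  |  F  | F | F
 T  |  T  |  F  |  T  | F | F
 T  |  T  |  F  |  F  | F | F
 T  |  F  |  T  |  T  | F | F
 T  |  F  |  T  |  F  | F | F
 T  |  F  |  F  |  T  | F | F
 T  |  F  |  F  |  F  | F | F
 F  |  T  |  T  |  T  | T | T
 F  |  T  |  T  |  F  | F | F
 F  |  T  |  F  |  T  | F | F
 F  |  T  |  F  |  F  | F | F
 F  |  F  |  T  |  T  | F | F
 F  |  F  |  T  |  F  | F | F
 F  |  F  |  F  |  T  | F | F
 F  |  F  |  F  |  F  | F | F
In every row where φ is true, ψ is also true, so φ ⊨ ψ.

yes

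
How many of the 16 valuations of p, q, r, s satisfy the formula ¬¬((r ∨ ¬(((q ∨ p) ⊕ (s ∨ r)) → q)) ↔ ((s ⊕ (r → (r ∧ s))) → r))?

  p      q      r      s    |  (q ∨ p)  (s ∨ r)  ((q ∨ p) ⊕ (s ∨ r))  (((q ∨ p) ⊕ (s ∨ r)) → q)  ¬(((q ∨ p) ⊕ (s ∨ r)) → q)  (r ∧ s)  (r → (r ∧ s))  (s ⊕ (r → (r ∧ s)))  ((s ⊕ (r → (r ∧ s))) → r)    φ  
False  False  False  False  |   False    False          False                    True                      False              False        True              True                   False             True
False  False  False   True  |   False     True           True                   False                       True              False        True             False                    True             True
False  False   True  False  |   False     True           True                   False                       True              False       False             False                    True             True
False  False   True   True  |   False     True           True                   False                       True               True        True             False                    True             True
False   True  False  False  |    True    False           True                    True                      False              False        True              True                   False             True
False   True  False   True  |    True     True          False                    True                      False              False        True             False                    True            False
False   True   True  False  |    True     True          False                    True                      False              False       False             False                    True             True
False   True   True   True  |    True     True          False                    True                      False               True        True             False                    True             True
 True  False  False  False  |    True    False           True                   False                       True              False        True              True                   False            False
 True  False  False   True  |    True     True          False                    True                      False              False        True             False                    True            False
 True  False   True  False  |    True     True          False                    True                      False              False       False             False                    True             True
 True  False   True   True  |    True     True          False                    True                      False               True        True             False                    True             True
 True   True  False  False  |    True    False           True                    True                      False              False        True              True                   False             True
 True   True  False   True  |    True     True          False                    True                      False              False        True             False                    True            False
 True   True   True  False  |    True     True          False                    True                      False              False       False             False                    True             True
 True   True   True   True  |    True     True          False                    True                      False               True        True             False                    True             True
The formula is true on 12 of the 16 rows.

12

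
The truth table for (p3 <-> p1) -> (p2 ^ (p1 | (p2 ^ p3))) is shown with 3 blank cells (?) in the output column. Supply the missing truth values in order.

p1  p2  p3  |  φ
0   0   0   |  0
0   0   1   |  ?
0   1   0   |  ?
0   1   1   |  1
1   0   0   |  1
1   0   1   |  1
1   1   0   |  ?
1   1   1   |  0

Row p1=0, p2=0, p3=1: (p3 <-> p1) = 0, (p2 ^ (p1 | (p2 ^ p3))) = 1, so the formula = 1.
Row p1=0, p2=1, p3=0: (p3 <-> p1) = 1, (p2 ^ (p1 | (p2 ^ p3))) = 0, so the formula = 0.
Row p1=1, p2=1, p3=0: (p3 <-> p1) = 0, (p2 ^ (p1 | (p2 ^ p3))) = 0, so the formula = 1.

1, 0, 1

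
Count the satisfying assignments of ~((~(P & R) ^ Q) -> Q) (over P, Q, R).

  P      Q      R    |  (P & R)  ~(P & R)  (~(P & R) ^ Q)  ((~(P & R) ^ Q) -> Q)  ~((~(P & R) ^ Q) -> Q)
 True   True   True  |    True    False         True                True                  False         
 True   True  False  |   False     True        False                True                  False         
 True  False   True  |    True    False        False                True                  False         
 True  False  False  |   False     True         True               False                   True         
False   True   True  |   False     True        False                True                  False         
False   True  False  |   False     True        False                True                  False         
False  False   True  |   False     True         True               False                   True         
False  False  False  |   False     True         True               False                   True         
The formula is true on 3 of the 8 rows.

3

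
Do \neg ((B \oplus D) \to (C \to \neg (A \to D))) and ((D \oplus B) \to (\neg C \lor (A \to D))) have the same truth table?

not equivalent

A | B | C | D || φ | ψ
T | T | T | T || F | T
T | T | T | F || F | F
T | T | F | T || F | T
T | T | F | F || F | T
T | F | T | T || T | T
T | F | T | F || F | T
T | F | F | T || F | T
T | F | F | F || F | T
F | T | T | T || F | T
F | T | T | F || T | T
F | T | F | T || F | T
F | T | F | F || F | T
F | F | T | T || T | T
F | F | T | F || F | T
F | F | F | T || F | T
F | F | F | F || F | T
The columns differ at A=T, B=T, C=T, D=T (φ=F, ψ=T), so they are not equivalent.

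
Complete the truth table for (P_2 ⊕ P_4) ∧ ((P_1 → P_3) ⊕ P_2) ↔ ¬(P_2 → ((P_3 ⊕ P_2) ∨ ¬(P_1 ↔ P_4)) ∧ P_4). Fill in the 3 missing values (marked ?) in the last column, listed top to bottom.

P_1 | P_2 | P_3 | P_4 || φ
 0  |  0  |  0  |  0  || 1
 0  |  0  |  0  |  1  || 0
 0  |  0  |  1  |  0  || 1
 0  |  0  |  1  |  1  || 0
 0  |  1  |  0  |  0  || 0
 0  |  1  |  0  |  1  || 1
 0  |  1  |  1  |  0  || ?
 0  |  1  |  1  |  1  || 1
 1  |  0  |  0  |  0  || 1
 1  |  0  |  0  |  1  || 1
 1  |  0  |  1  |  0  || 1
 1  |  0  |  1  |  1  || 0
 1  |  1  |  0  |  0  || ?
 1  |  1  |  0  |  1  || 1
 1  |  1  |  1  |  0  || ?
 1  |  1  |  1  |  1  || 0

0, 1, 0

Row P_1=0, P_2=1, P_3=1, P_4=0: ((P_2 ⊕ P_4) ∧ ((P_1 → P_3) ⊕ P_2)) = 0, ¬(P_2 → ((P_3 ⊕ P_2) ∨ ¬(P_1 ↔ P_4)) ∧ P_4) = 1, so the formula = 0.
Row P_1=1, P_2=1, P_3=0, P_4=0: ((P_2 ⊕ P_4) ∧ ((P_1 → P_3) ⊕ P_2)) = 1, ¬(P_2 → ((P_3 ⊕ P_2) ∨ ¬(P_1 ↔ P_4)) ∧ P_4) = 1, so the formula = 1.
Row P_1=1, P_2=1, P_3=1, P_4=0: ((P_2 ⊕ P_4) ∧ ((P_1 → P_3) ⊕ P_2)) = 0, ¬(P_2 → ((P_3 ⊕ P_2) ∨ ¬(P_1 ↔ P_4)) ∧ P_4) = 1, so the formula = 0.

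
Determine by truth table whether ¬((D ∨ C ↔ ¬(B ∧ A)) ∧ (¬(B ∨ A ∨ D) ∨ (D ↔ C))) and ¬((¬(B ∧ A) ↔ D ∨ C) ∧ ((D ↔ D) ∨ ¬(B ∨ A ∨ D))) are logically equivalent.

A | B | C | D | φ | ψ
- | - | - | - | - | -
T | T | T | T | T | T
T | T | T | F | T | T
T | T | F | T | T | T
T | T | F | F | F | F
T | F | T | T | F | F
T | F | T | F | T | F
T | F | F | T | T | F
T | F | F | F | T | T
F | T | T | T | F | F
F | T | T | F | T | F
F | T | F | T | T | F
F | T | F | F | T | T
F | F | T | T | F | F
F | F | T | F | F | F
F | F | F | T | T | F
F | F | F | F | T | T
The columns differ at A=T, B=F, C=T, D=F (φ=T, ψ=F), so they are not equivalent.

not equivalent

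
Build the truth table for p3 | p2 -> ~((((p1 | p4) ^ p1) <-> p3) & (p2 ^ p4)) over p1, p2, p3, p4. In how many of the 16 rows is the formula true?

13

p1  p2  p3  p4     (p3 | p2)  (p1 | p4)  ((p1 | p4) ^ p1)  (((p1 | p4) ^ p1) <-> p3)  (p2 ^ p4)  φ
1   1   1   1          1          1             0                      0                  0      1
1   1   1   0          1          1             0                      0                  1      1
1   1   0   1          1          1             0                      1                  0      1
1   1   0   0          1          1             0                      1                  1      0
1   0   1   1          1          1             0                      0                  1      1
1   0   1   0          1          1             0                      0                  0      1
1   0   0   1          0          1             0                      1                  1      1
1   0   0   0          0          1             0                      1                  0      1
0   1   1   1          1          1             1                      1                  0      1
0   1   1   0          1          0             0                      0                  1      1
0   1   0   1          1          1             1                      0                  0      1
0   1   0   0          1          0             0                      1                  1      0
0   0   1   1          1          1             1                      1                  1      0
0   0   1   0          1          0             0                      0                  0      1
0   0   0   1          0          1             1                      0                  1      1
0   0   0   0          0          0             0                      1                  0      1
The formula is true on 13 of the 16 rows.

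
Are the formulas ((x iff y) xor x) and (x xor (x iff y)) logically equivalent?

equivalent

x | y || φ | ψ
1 | 1 || 0 | 0
1 | 0 || 1 | 1
0 | 1 || 0 | 0
0 | 0 || 1 | 1
The columns for φ and ψ agree on every row, so they are logically equivalent.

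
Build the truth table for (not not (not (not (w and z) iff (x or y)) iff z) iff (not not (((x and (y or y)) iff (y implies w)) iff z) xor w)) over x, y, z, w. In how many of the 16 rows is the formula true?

8

  x   |   y   |   z   |   w   || (w and z) | not (w and z) | (x or y) | (not (w and z) iff (x or y)) | (y or y) | (x and (y or y)) | (y implies w) |   φ  
 True |  True |  True |  True ||    True   |     False     |   True   |            False             |   True   |       True       |      True     | False
 True |  True |  True | False ||   False   |      True     |   True   |             True             |   True   |       True       |     False     |  True
 True |  True | False |  True ||   False   |      True     |   True   |             True             |   True   |       True       |      True     |  True
 True |  True | False | False ||   False   |      True     |   True   |             True             |   True   |       True       |     False     |  True
 True | False |  True |  True ||    True   |     False     |   True   |            False             |  False   |      False       |      True     |  True
 True | False |  True | False ||   False   |      True     |   True   |             True             |  False   |      False       |      True     |  True
 True | False | False |  True ||   False   |      True     |   True   |             True             |  False   |      False       |      True     | False
 True | False | False | False ||   False   |      True     |   True   |             True             |  False   |      False       |      True     |  True
False |  True |  True |  True ||    True   |     False     |   True   |            False             |   True   |      False       |      True     |  True
False |  True |  True | False ||   False   |      True     |   True   |             True             |   True   |      False       |     False     | False
False |  True | False |  True ||   False   |      True     |   True   |             True             |   True   |      False       |      True     | False
False |  True | False | False ||   False   |      True     |   True   |             True             |   True   |      False       |     False     | False
False | False |  True |  True ||    True   |     False     |  False   |             True             |  False   |      False       |      True     | False
False | False |  True | False ||   False   |      True     |  False   |            False             |  False   |      False       |      True     | False
False | False | False |  True ||   False   |      True     |  False   |            False             |  False   |      False       |      True     |  True
False | False | False | False ||   False   |      True     |  False   |            False             |  False   |      False       |      True     | False
The formula is true on 8 of the 16 rows.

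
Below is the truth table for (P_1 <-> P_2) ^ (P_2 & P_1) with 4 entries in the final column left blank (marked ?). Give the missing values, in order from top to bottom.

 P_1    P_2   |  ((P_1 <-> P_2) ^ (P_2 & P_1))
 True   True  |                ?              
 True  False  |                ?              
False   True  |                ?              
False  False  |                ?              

Row P_1=True, P_2=True: (P_1 <-> P_2) = True, (P_2 & P_1) = True, so ((P_1 <-> P_2) ^ (P_2 & P_1)) = False.
Row P_1=True, P_2=False: (P_1 <-> P_2) = False, (P_2 & P_1) = False, so ((P_1 <-> P_2) ^ (P_2 & P_1)) = False.
Row P_1=False, P_2=True: (P_1 <-> P_2) = False, (P_2 & P_1) = False, so ((P_1 <-> P_2) ^ (P_2 & P_1)) = False.
Row P_1=False, P_2=False: (P_1 <-> P_2) = True, (P_2 & P_1) = False, so ((P_1 <-> P_2) ^ (P_2 & P_1)) = True.

False, False, False, True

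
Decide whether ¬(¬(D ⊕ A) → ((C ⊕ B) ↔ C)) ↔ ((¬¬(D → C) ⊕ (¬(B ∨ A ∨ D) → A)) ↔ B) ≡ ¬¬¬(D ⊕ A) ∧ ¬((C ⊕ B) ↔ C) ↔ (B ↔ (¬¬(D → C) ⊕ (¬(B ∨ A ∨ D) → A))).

A | B | C | D | φ | ψ
- | - | - | - | - | -
1 | 1 | 1 | 1 | 0 | 0
1 | 1 | 1 | 0 | 1 | 1
1 | 1 | 0 | 1 | 1 | 1
1 | 1 | 0 | 0 | 1 | 1
1 | 0 | 1 | 1 | 0 | 0
1 | 0 | 1 | 0 | 0 | 0
1 | 0 | 0 | 1 | 1 | 1
1 | 0 | 0 | 0 | 0 | 0
0 | 1 | 1 | 1 | 1 | 1
0 | 1 | 1 | 0 | 0 | 0
0 | 1 | 0 | 1 | 0 | 0
0 | 1 | 0 | 0 | 0 | 0
0 | 0 | 1 | 1 | 0 | 0
0 | 0 | 1 | 0 | 1 | 1
0 | 0 | 0 | 1 | 1 | 1
0 | 0 | 0 | 0 | 1 | 1
The columns for φ and ψ agree on every row, so they are logically equivalent.

equivalent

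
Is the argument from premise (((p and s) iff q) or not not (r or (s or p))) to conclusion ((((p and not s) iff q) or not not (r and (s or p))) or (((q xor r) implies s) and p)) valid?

p | q | r | s | φ | ψ
- | - | - | - | - | -
T | T | T | T | T | T
T | T | T | F | T | T
T | T | F | T | T | T
T | T | F | F | T | T
T | F | T | T | T | T
T | F | T | F | T | T
T | F | F | T | T | T
T | F | F | F | T | T
F | T | T | T | T | T
F | T | T | F | T | F
F | T | F | T | T | F
F | T | F | F | F | F
F | F | T | T | T | T
F | F | T | F | T | T
F | F | F | T | T | T
F | F | F | F | T | T
At p=F, q=T, r=T, s=F we have φ true but ψ false, so φ does not entail ψ.

no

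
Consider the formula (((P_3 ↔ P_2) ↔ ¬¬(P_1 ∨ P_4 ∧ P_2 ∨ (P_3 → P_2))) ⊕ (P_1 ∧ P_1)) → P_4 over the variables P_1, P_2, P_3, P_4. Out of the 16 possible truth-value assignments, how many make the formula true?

11

 P_1  |  P_2  |  P_3  |  P_4  ||   φ  
 True |  True |  True |  True ||  True
 True |  True |  True | False ||  True
 True |  True | False |  True ||  True
 True |  True | False | False || False
 True | False |  True |  True ||  True
 True | False |  True | False || False
 True | False | False |  True ||  True
 True | False | False | False ||  True
False |  True |  True |  True ||  True
False |  True |  True | False || False
False |  True | False |  True ||  True
False |  True | False | False ||  True
False | False |  True |  True ||  True
False | False |  True | False || False
False | False | False |  True ||  True
False | False | False | False || False
The formula is true on 11 of the 16 rows.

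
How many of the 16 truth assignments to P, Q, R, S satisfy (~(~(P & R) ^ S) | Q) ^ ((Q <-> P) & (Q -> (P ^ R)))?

P  Q  R  S     (P & R)  ~(P & R)  (~(P & R) ^ S)  ~(~(P & R) ^ S)  (~(~(P & R) ^ S) | Q)  (Q <-> P)  (P ^ R)  (Q -> (P ^ R))  ((Q <-> P) & (Q -> (P ^ R)))  φ
T  T  T  T        T        F            T                F                   T                T         F           F                      F                T
T  T  T  F        T        F            F                T                   T                T         F           F                      F                T
T  T  F  T        F        T            F                T                   T                T         T           T                      T                F
T  T  F  F        F        T            T                F                   T                T         T           T                      T                F
T  F  T  T        T        F            T                F                   F                F         F           T                      F                F
T  F  T  F        T        F            F                T                   T                F         F           T                      F                T
T  F  F  T        F        T            F                T                   T                F         T           T                      F                T
T  F  F  F        F        T            T                F                   F                F         T           T                      F                F
F  T  T  T        F        T            F                T                   T                F         T           T                      F                T
F  T  T  F        F        T            T                F                   T                F         T           T                      F                T
F  T  F  T        F        T            F                T                   T                F         F           F                      F                T
F  T  F  F        F        T            T                F                   T                F         F           F                      F                T
F  F  T  T        F        T            F                T                   T                T         T           T                      T                F
F  F  T  F        F        T            T                F                   F                T         T           T                      T                T
F  F  F  T        F        T            F                T                   T                T         F           T                      T                F
F  F  F  F        F        T            T                F                   F                T         F           T                      T                T
The formula is true on 10 of the 16 rows.

10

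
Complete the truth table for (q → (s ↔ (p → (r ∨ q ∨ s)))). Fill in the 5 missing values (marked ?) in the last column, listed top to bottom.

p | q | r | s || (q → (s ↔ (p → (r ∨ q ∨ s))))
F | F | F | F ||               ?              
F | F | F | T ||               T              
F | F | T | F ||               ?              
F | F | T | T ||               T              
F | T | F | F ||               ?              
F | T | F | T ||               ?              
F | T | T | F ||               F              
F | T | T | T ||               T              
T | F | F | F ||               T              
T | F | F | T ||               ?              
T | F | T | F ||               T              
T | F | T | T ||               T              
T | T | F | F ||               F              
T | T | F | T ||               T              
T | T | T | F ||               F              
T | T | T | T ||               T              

T, T, F, T, T

Row p=F, q=F, r=F, s=F: (s ↔ (p → (r ∨ q ∨ s))) = F, so (q → (s ↔ (p → (r ∨ q ∨ s)))) = T.
Row p=F, q=F, r=T, s=F: (s ↔ (p → (r ∨ q ∨ s))) = F, so (q → (s ↔ (p → (r ∨ q ∨ s)))) = T.
Row p=F, q=T, r=F, s=F: (s ↔ (p → (r ∨ q ∨ s))) = F, so (q → (s ↔ (p → (r ∨ q ∨ s)))) = F.
Row p=F, q=T, r=F, s=T: (s ↔ (p → (r ∨ q ∨ s))) = T, so (q → (s ↔ (p → (r ∨ q ∨ s)))) = T.
Row p=T, q=F, r=F, s=T: (s ↔ (p → (r ∨ q ∨ s))) = T, so (q → (s ↔ (p → (r ∨ q ∨ s)))) = T.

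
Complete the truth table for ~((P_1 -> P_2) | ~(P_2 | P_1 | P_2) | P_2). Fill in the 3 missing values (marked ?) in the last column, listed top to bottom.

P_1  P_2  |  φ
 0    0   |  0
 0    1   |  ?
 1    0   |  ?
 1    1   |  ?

0, 1, 0

Row P_1=0, P_2=1: (P_1 -> P_2) = 1, ~(P_2 | P_1 | P_2) = 0, ((P_1 -> P_2) | ~(P_2 | P_1 | P_2) | P_2) = 1, so the formula = 0.
Row P_1=1, P_2=0: (P_1 -> P_2) = 0, ~(P_2 | P_1 | P_2) = 0, ((P_1 -> P_2) | ~(P_2 | P_1 | P_2) | P_2) = 0, so the formula = 1.
Row P_1=1, P_2=1: (P_1 -> P_2) = 1, ~(P_2 | P_1 | P_2) = 0, ((P_1 -> P_2) | ~(P_2 | P_1 | P_2) | P_2) = 1, so the formula = 0.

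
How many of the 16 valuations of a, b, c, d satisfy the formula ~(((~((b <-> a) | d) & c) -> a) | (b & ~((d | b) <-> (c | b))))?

  a   |   b   |   c   |   d   |   φ  
----- | ----- | ----- | ----- | -----
False | False | False | False | False
False | False | False |  True | False
False | False |  True | False | False
False | False |  True |  True | False
False |  True | False | False | False
False |  True | False |  True | False
False |  True |  True | False |  True
False |  True |  True |  True | False
 True | False | False | False | False
 True | False | False |  True | False
 True | False |  True | False | False
 True | False |  True |  True | False
 True |  True | False | False | False
 True |  True | False |  True | False
 True |  True |  True | False | False
 True |  True |  True |  True | False
The formula is true on 1 of the 16 rows.

1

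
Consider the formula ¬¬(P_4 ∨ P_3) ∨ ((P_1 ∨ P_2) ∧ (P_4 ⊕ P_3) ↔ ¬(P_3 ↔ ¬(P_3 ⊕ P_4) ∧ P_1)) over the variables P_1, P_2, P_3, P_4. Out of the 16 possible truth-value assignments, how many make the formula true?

14

P_1 | P_2 | P_3 | P_4 || (P_4 ∨ P_3) | ¬(P_4 ∨ P_3) | ¬¬(P_4 ∨ P_3) | (P_1 ∨ P_2) | (P_4 ⊕ P_3) | ((P_1 ∨ P_2) ∧ (P_4 ⊕ P_3)) | (P_3 ⊕ P_4) | ¬(P_3 ⊕ P_4) | (¬(P_3 ⊕ P_4) ∧ P_1) | (P_3 ↔ (¬(P_3 ⊕ P_4) ∧ P_1)) | φ
 T  |  T  |  T  |  T  ||      T      |      F       |       T       |      T      |      F      |              F              |      F      |      T       |          T           |              T               | T
 T  |  T  |  T  |  F  ||      T      |      F       |       T       |      T      |      T      |              T              |      T      |      F       |          F           |              F               | T
 T  |  T  |  F  |  T  ||      T      |      F       |       T       |      T      |      T      |              T              |      T      |      F       |          F           |              T               | T
 T  |  T  |  F  |  F  ||      F      |      T       |       F       |      T      |      F      |              F              |      F      |      T       |          T           |              F               | F
 T  |  F  |  T  |  T  ||      T      |      F       |       T       |      T      |      F      |              F              |      F      |      T       |          T           |              T               | T
 T  |  F  |  T  |  F  ||      T      |      F       |       T       |      T      |      T      |              T              |      T      |      F       |          F           |              F               | T
 T  |  F  |  F  |  T  ||      T      |      F       |       T       |      T      |      T      |              T              |      T      |      F       |          F           |              T               | T
 T  |  F  |  F  |  F  ||      F      |      T       |       F       |      T      |      F      |              F              |      F      |      T       |          T           |              F               | F
 F  |  T  |  T  |  T  ||      T      |      F       |       T       |      T      |      F      |              F              |      F      |      T       |          F           |              F               | T
 F  |  T  |  T  |  F  ||      T      |      F       |       T       |      T      |      T      |              T              |      T      |      F       |          F           |              F               | T
 F  |  T  |  F  |  T  ||      T      |      F       |       T       |      T      |      T      |              T              |      T      |      F       |          F           |              T               | T
 F  |  T  |  F  |  F  ||      F      |      T       |       F       |      T      |      F      |              F              |      F      |      T       |          F           |              T               | T
 F  |  F  |  T  |  T  ||      T      |      F       |       T       |      F      |      F      |              F              |      F      |      T       |          F           |              F               | T
 F  |  F  |  T  |  F  ||      T      |      F       |       T       |      F      |      T      |              F              |      T      |      F       |          F           |              F               | T
 F  |  F  |  F  |  T  ||      T      |      F       |       T       |      F      |      T      |              F              |      T      |      F       |          F           |              T               | T
 F  |  F  |  F  |  F  ||      F      |      T       |       F       |      F      |      F      |              F              |      F      |      T       |          F           |              T               | T
The formula is true on 14 of the 16 rows.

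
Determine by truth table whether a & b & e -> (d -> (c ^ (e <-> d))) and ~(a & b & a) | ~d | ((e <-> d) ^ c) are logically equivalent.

not equivalent

a | b | c | d | e | φ | ψ
- | - | - | - | - | - | -
T | T | T | T | T | F | F
T | T | T | T | F | T | T
T | T | T | F | T | T | T
T | T | T | F | F | T | T
T | T | F | T | T | T | T
T | T | F | T | F | T | F
T | T | F | F | T | T | T
T | T | F | F | F | T | T
T | F | T | T | T | T | T
T | F | T | T | F | T | T
T | F | T | F | T | T | T
T | F | T | F | F | T | T
T | F | F | T | T | T | T
T | F | F | T | F | T | T
T | F | F | F | T | T | T
T | F | F | F | F | T | T
F | T | T | T | T | T | T
F | T | T | T | F | T | T
F | T | T | F | T | T | T
F | T | T | F | F | T | T
F | T | F | T | T | T | T
F | T | F | T | F | T | T
F | T | F | F | T | T | T
F | T | F | F | F | T | T
F | F | T | T | T | T | T
F | F | T | T | F | T | T
F | F | T | F | T | T | T
F | F | T | F | F | T | T
F | F | F | T | T | T | T
F | F | F | T | F | T | T
F | F | F | F | T | T | T
F | F | F | F | F | T | T
The columns differ at a=T, b=T, c=F, d=T, e=F (φ=T, ψ=F), so they are not equivalent.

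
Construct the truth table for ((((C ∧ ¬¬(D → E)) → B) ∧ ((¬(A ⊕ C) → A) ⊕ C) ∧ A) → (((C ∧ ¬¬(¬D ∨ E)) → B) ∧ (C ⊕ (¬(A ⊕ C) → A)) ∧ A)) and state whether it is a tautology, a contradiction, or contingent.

tautology

A | B | C | D | E || φ
1 | 1 | 1 | 1 | 1 || 1
1 | 1 | 1 | 1 | 0 || 1
1 | 1 | 1 | 0 | 1 || 1
1 | 1 | 1 | 0 | 0 || 1
1 | 1 | 0 | 1 | 1 || 1
1 | 1 | 0 | 1 | 0 || 1
1 | 1 | 0 | 0 | 1 || 1
1 | 1 | 0 | 0 | 0 || 1
1 | 0 | 1 | 1 | 1 || 1
1 | 0 | 1 | 1 | 0 || 1
1 | 0 | 1 | 0 | 1 || 1
1 | 0 | 1 | 0 | 0 || 1
1 | 0 | 0 | 1 | 1 || 1
1 | 0 | 0 | 1 | 0 || 1
1 | 0 | 0 | 0 | 1 || 1
1 | 0 | 0 | 0 | 0 || 1
0 | 1 | 1 | 1 | 1 || 1
0 | 1 | 1 | 1 | 0 || 1
0 | 1 | 1 | 0 | 1 || 1
0 | 1 | 1 | 0 | 0 || 1
0 | 1 | 0 | 1 | 1 || 1
0 | 1 | 0 | 1 | 0 || 1
0 | 1 | 0 | 0 | 1 || 1
0 | 1 | 0 | 0 | 0 || 1
0 | 0 | 1 | 1 | 1 || 1
0 | 0 | 1 | 1 | 0 || 1
0 | 0 | 1 | 0 | 1 || 1
0 | 0 | 1 | 0 | 0 || 1
0 | 0 | 0 | 1 | 1 || 1
0 | 0 | 0 | 1 | 0 || 1
0 | 0 | 0 | 0 | 1 || 1
0 | 0 | 0 | 0 | 0 || 1
Every row is 1, so the formula is a tautology.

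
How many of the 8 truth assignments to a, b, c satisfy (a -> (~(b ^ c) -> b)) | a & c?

7

a  b  c     (b ^ c)  ~(b ^ c)  (~(b ^ c) -> b)  (a -> (~(b ^ c) -> b))  (a & c)  ((a -> (~(b ^ c) -> b)) | (a & c))
T  T  T        F        T             T                   T                T                     T                 
T  T  F        T        F             T                   T                F                     T                 
T  F  T        T        F             T                   T                T                     T                 
T  F  F        F        T             F                   F                F                     F                 
F  T  T        F        T             T                   T                F                     T                 
F  T  F        T        F             T                   T                F                     T                 
F  F  T        T        F             T                   T                F                     T                 
F  F  F        F        T             F                   T                F                     T                 
The formula is true on 7 of the 8 rows.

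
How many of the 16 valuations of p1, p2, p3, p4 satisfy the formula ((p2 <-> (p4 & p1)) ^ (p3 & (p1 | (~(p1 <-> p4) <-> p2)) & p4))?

9

p1  p2  p3  p4     (p4 & p1)  (p2 <-> (p4 & p1))  (p1 <-> p4)  ~(p1 <-> p4)  (~(p1 <-> p4) <-> p2)  (p1 | (~(p1 <-> p4) <-> p2))  φ
F   F   F   F          F              T                T            F                  T                         T                T
F   F   F   T          F              T                F            T                  F                         F                T
F   F   T   F          F              T                T            F                  T                         T                T
F   F   T   T          F              T                F            T                  F                         F                T
F   T   F   F          F              F                T            F                  F                         F                F
F   T   F   T          F              F                F            T                  T                         T                F
F   T   T   F          F              F                T            F                  F                         F                F
F   T   T   T          F              F                F            T                  T                         T                T
T   F   F   F          F              T                F            T                  F                         T                T
T   F   F   T          T              F                T            F                  T                         T                F
T   F   T   F          F              T                F            T                  F                         T                T
T   F   T   T          T              F                T            F                  T                         T                T
T   T   F   F          F              F                F            T                  T                         T                F
T   T   F   T          T              T                T            F                  F                         T                T
T   T   T   F          F              F                F            T                  T                         T                F
T   T   T   T          T              T                T            F                  F                         T                F
The formula is true on 9 of the 16 rows.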